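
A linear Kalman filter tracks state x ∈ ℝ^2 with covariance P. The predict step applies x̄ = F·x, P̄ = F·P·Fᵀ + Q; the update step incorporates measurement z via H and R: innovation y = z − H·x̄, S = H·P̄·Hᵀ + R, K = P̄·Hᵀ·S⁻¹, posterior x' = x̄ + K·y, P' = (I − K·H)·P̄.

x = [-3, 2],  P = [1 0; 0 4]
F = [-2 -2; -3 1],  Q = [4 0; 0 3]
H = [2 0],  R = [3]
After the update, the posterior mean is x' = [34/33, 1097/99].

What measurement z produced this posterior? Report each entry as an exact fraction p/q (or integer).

x̄ = F·x = [2, 11]
P̄ = F·P·Fᵀ + Q = [24 -2; -2 16]
S = H·P̄·Hᵀ + R = [99]
K = P̄·Hᵀ·S⁻¹ = [16/33; -4/99]
x' − x̄ = [-32/33, 8/99] = K·y
y = (KᵀK)⁻¹·Kᵀ·(x' − x̄) = [-2]
z = y + H·x̄ = [-2] + [4] = [2]

z = [2]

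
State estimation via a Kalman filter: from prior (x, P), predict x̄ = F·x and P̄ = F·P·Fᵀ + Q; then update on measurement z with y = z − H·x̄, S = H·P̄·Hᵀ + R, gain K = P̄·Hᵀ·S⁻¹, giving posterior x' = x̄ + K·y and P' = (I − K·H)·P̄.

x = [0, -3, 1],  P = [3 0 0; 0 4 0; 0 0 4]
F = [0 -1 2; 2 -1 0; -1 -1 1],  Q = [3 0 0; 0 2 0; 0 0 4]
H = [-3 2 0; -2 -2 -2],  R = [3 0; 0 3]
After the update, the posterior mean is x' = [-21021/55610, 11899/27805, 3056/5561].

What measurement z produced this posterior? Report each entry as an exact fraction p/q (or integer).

z = [2, -1]

x̄ = F·x = [5, 3, 4]
P̄ = F·P·Fᵀ + Q = [23 4 12; 4 18 -2; 12 -2 15]
S = H·P̄·Hᵀ + R = [234 154; 154 339]
K = P̄·Hᵀ·S⁻¹ = [-8667/55610 -4429/27805; 7148/27805 -6528/27805; -586/5561 -554/5561]
x' − x̄ = [-299071/55610, -71516/27805, -19188/5561] = K·y
y = (KᵀK)⁻¹·Kᵀ·(x' − x̄) = [11, 23]
z = y + H·x̄ = [11, 23] + [-9, -24] = [2, -1]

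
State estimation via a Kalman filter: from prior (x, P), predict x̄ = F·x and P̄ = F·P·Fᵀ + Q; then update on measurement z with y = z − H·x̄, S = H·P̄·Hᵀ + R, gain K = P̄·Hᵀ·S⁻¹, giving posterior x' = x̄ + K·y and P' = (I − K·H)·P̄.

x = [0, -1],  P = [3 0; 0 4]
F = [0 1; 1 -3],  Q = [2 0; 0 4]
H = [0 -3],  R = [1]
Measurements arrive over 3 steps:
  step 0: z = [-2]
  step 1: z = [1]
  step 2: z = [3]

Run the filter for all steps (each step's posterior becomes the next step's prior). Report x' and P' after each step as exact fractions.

step 0: x̄ = F·x = [-1, 3]
step 0: P̄ = F·P·Fᵀ + Q = [6 -12; -12 43]
step 0: y = z − H·x̄ = [7]
step 0: S = H·P̄·Hᵀ + R = [388]
step 0: K = P̄·Hᵀ·S⁻¹ = [9/97; -129/388]
step 0: x' = x̄ + K·y = [-34/97, 261/388]
step 0: P' = (I − K·H)·P̄ = [258/97 -3/97; -3/97 43/388]
step 1: x̄ = F·x = [261/388, -919/388]
step 1: P̄ = F·P·Fᵀ + Q = [819/388 -141/388; -141/388 3043/388]
step 1: y = z − H·x̄ = [-2369/388]
step 1: S = H·P̄·Hᵀ + R = [27775/388]
step 1: K = P̄·Hᵀ·S⁻¹ = [423/27775; -9129/27775]
step 1: x' = x̄ + K·y = [16101/27775, -10048/27775]
step 1: P' = (I − K·H)·P̄ = [58167/27775 -141/27775; -141/27775 3043/27775]
step 2: x̄ = F·x = [-10048/27775, 9249/5555]
step 2: P̄ = F·P·Fᵀ + Q = [58593/27775 -1854/5555; -1854/5555 7900/1111]
step 2: y = z − H·x̄ = [44412/5555]
step 2: S = H·P̄·Hᵀ + R = [72211/1111]
step 2: K = P̄·Hᵀ·S⁻¹ = [5562/361055; -23700/72211]
step 2: x' = x̄ + K·y = [-430744/1805275, -346251/361055]
step 2: P' = (I − K·H)·P̄ = [3780489/1805275 -1854/361055; -1854/361055 7900/72211]

step 0: x' = [-34/97, 261/388], P' = [258/97 -3/97; -3/97 43/388]
step 1: x' = [16101/27775, -10048/27775], P' = [58167/27775 -141/27775; -141/27775 3043/27775]
step 2: x' = [-430744/1805275, -346251/361055], P' = [3780489/1805275 -1854/361055; -1854/361055 7900/72211]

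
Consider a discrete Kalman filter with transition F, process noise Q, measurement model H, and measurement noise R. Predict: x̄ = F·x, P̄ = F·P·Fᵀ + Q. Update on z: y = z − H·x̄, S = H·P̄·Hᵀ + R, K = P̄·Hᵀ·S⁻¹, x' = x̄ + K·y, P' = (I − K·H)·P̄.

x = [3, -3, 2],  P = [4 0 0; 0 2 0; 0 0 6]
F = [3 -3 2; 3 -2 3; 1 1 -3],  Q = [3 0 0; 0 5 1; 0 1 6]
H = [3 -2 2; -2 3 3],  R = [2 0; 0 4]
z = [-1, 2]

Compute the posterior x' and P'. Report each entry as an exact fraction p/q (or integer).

x̄ = F·x = [22, 21, -6]
P̄ = F·P·Fᵀ + Q = [81 84 -30; 84 103 -45; -30 -45 66]
y = z − H·x̄ = [-13, 1]
S = H·P̄·Hᵀ + R = [399 234; 234 391]
K = P̄·Hᵀ·S⁻¹ = [1955/33751 -1170/33751; -18608/101253 4230/33751; 7610/33751 6063/33751]
x' = x̄ + K·y = [715937/33751, 2380907/101253, -295373/33751]
P' = (I − K·H)·P̄ = [2704506/33751 2928124/33751 -1126680/33751; 2928124/33751 9534167/101253 -1220333/33751; -1126680/33751 -1220333/33751 477297/33751]

x' = [715937/33751, 2380907/101253, -295373/33751]
P' = [2704506/33751 2928124/33751 -1126680/33751; 2928124/33751 9534167/101253 -1220333/33751; -1126680/33751 -1220333/33751 477297/33751]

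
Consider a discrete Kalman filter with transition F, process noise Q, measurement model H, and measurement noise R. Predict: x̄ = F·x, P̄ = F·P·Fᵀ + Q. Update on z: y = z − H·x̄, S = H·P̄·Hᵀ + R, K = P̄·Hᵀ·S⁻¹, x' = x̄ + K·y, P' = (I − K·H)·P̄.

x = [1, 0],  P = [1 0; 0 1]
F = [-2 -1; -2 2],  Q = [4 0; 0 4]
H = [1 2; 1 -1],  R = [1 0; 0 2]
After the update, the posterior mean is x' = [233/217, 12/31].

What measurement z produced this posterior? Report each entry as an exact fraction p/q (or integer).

z = [2, 1]

x̄ = F·x = [-2, -2]
P̄ = F·P·Fᵀ + Q = [9 2; 2 12]
S = H·P̄·Hᵀ + R = [66 -13; -13 19]
K = P̄·Hᵀ·S⁻¹ = [338/1085 631/1085; 52/155 -46/155]
x' − x̄ = [667/217, 74/31] = K·y
y = (KᵀK)⁻¹·Kᵀ·(x' − x̄) = [8, 1]
z = y + H·x̄ = [8, 1] + [-6, 0] = [2, 1]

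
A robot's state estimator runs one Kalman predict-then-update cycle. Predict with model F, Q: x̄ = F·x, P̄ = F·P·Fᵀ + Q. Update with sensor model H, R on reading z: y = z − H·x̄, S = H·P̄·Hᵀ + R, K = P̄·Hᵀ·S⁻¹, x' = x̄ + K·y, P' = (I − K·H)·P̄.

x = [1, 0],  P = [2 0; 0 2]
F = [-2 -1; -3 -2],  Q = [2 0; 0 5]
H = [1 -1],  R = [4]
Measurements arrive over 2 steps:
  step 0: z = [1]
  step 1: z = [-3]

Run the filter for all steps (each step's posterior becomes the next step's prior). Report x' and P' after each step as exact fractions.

step 0: x' = [-2, -3], P' = [164/15 12; 12 16]
step 1: x' = [4347/929, 7254/929], P' = [24470/929 28782/929; 28782/929 36570/929]

step 0: x̄ = F·x = [-2, -3]
step 0: P̄ = F·P·Fᵀ + Q = [12 16; 16 31]
step 0: y = z − H·x̄ = [0]
step 0: S = H·P̄·Hᵀ + R = [15]
step 0: K = P̄·Hᵀ·S⁻¹ = [-4/15; -1]
step 0: x' = x̄ + K·y = [-2, -3]
step 0: P' = (I − K·H)·P̄ = [164/15 12; 12 16]
step 1: x̄ = F·x = [7, 12]
step 1: P̄ = F·P·Fᵀ + Q = [1646/15 908/5; 908/5 1557/5]
step 1: y = z − H·x̄ = [2]
step 1: S = H·P̄·Hᵀ + R = [929/15]
step 1: K = P̄·Hᵀ·S⁻¹ = [-1078/929; -1947/929]
step 1: x' = x̄ + K·y = [4347/929, 7254/929]
step 1: P' = (I − K·H)·P̄ = [24470/929 28782/929; 28782/929 36570/929]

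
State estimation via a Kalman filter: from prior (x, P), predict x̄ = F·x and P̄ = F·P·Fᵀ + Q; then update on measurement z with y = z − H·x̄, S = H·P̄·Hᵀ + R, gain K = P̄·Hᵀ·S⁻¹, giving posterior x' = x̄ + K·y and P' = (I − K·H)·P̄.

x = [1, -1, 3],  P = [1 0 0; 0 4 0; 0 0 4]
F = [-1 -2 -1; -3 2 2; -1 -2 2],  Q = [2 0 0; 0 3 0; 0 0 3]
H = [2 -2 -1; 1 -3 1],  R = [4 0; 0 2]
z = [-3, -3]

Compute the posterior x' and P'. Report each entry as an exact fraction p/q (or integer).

x' = [-1209/574, 1/574, -187/287]
P' = [416937/57400 244991/57400 41523/7175; 244991/57400 157513/57400 26589/7175; 41523/7175 26589/7175 45036/7175]

x̄ = F·x = [-2, 1, 7]
P̄ = F·P·Fᵀ + Q = [23 -21 9; -21 44 3; 9 3 36]
y = z − H·x̄ = [10, -5]
S = H·P̄·Hᵀ + R = [452 454; 454 583]
K = P̄·Hᵀ·S⁻¹ = [2927/57400 3537/28700; -9439/57400 -3709/28700; -3792/7175 3396/7175]
x' = x̄ + K·y = [-1209/574, 1/574, -187/287]
P' = (I − K·H)·P̄ = [416937/57400 244991/57400 41523/7175; 244991/57400 157513/57400 26589/7175; 41523/7175 26589/7175 45036/7175]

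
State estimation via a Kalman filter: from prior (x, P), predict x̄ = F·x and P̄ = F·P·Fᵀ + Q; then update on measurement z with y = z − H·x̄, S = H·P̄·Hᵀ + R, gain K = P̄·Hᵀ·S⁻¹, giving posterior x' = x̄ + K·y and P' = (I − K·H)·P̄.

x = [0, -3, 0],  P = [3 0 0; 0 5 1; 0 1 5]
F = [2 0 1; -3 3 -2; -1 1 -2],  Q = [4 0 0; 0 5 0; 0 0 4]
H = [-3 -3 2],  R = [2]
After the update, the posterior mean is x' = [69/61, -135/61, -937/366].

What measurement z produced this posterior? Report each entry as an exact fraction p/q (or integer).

z = [-2]

x̄ = F·x = [0, -9, -3]
P̄ = F·P·Fᵀ + Q = [21 -25 -15; -25 85 36; -15 36 28]
S = H·P̄·Hᵀ + R = [366]
K = P̄·Hᵀ·S⁻¹ = [-3/61; -18/61; -7/366]
x' − x̄ = [69/61, 414/61, 161/366] = K·y
y = (KᵀK)⁻¹·Kᵀ·(x' − x̄) = [-23]
z = y + H·x̄ = [-23] + [21] = [-2]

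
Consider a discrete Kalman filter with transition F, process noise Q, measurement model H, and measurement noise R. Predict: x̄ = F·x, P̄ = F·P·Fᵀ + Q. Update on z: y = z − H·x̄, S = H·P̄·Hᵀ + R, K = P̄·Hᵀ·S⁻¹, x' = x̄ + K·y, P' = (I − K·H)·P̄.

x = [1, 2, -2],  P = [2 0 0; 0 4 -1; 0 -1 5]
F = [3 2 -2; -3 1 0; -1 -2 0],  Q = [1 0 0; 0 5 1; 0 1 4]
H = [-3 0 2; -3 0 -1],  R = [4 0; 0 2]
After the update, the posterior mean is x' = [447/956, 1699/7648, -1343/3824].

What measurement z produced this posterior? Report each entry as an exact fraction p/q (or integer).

x̄ = F·x = [11, -1, -5]
P̄ = F·P·Fᵀ + Q = [63 -8 -26; -8 27 -1; -26 -1 22]
S = H·P̄·Hᵀ + R = [971 601; 601 435]
K = P̄·Hᵀ·S⁻¹ = [-859/7648 -1679/7648; -5455/61184 11053/61184; 9707/30592 -9473/30592]
x' − x̄ = [-10069/956, 9347/7648, 17777/3824] = K·y
y = (KᵀK)⁻¹·Kᵀ·(x' − x̄) = [41, 27]
z = y + H·x̄ = [41, 27] + [-43, -28] = [-2, -1]

z = [-2, -1]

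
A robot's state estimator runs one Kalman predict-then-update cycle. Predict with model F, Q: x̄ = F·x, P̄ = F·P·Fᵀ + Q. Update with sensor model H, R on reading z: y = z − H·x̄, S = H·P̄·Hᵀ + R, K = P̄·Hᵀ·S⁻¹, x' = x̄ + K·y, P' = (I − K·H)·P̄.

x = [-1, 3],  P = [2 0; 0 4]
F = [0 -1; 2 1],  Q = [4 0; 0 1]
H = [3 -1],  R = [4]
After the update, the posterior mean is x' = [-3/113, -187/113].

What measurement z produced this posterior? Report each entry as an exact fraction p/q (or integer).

z = [2]

x̄ = F·x = [-3, 1]
P̄ = F·P·Fᵀ + Q = [8 -4; -4 13]
S = H·P̄·Hᵀ + R = [113]
K = P̄·Hᵀ·S⁻¹ = [28/113; -25/113]
x' − x̄ = [336/113, -300/113] = K·y
y = (KᵀK)⁻¹·Kᵀ·(x' − x̄) = [12]
z = y + H·x̄ = [12] + [-10] = [2]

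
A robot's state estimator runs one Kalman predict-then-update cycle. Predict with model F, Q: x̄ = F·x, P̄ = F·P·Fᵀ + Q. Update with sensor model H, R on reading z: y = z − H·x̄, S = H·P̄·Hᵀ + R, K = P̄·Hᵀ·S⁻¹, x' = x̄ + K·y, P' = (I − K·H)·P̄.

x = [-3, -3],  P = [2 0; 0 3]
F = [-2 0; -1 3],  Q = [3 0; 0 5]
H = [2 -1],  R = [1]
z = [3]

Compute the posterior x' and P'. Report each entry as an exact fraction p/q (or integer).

x̄ = F·x = [6, -6]
P̄ = F·P·Fᵀ + Q = [11 4; 4 34]
y = z − H·x̄ = [-15]
S = H·P̄·Hᵀ + R = [63]
K = P̄·Hᵀ·S⁻¹ = [2/7; -26/63]
x' = x̄ + K·y = [12/7, 4/21]
P' = (I − K·H)·P̄ = [41/7 80/7; 80/7 1466/63]

x' = [12/7, 4/21]
P' = [41/7 80/7; 80/7 1466/63]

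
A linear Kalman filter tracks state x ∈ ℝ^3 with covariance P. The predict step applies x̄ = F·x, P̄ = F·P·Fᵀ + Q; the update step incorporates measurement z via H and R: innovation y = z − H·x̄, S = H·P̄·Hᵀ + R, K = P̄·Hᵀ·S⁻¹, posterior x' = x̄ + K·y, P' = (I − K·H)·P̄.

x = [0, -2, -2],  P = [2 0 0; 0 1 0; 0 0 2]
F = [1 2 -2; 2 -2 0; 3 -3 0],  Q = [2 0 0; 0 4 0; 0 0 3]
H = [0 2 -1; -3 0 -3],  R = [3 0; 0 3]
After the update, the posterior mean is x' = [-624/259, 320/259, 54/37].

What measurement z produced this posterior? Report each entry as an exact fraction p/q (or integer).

x̄ = F·x = [0, 4, 6]
P̄ = F·P·Fᵀ + Q = [16 0 0; 0 16 18; 0 18 30]
S = H·P̄·Hᵀ + R = [25 -18; -18 417]
K = P̄·Hᵀ·S⁻¹ = [-288/3367 -400/3367; 1622/3367 -366/3367; 42/481 -102/481]
x' − x̄ = [-624/259, -716/259, -168/37] = K·y
y = (KᵀK)⁻¹·Kᵀ·(x' − x̄) = [-1, 21]
z = y + H·x̄ = [-1, 21] + [2, -18] = [1, 3]

z = [1, 3]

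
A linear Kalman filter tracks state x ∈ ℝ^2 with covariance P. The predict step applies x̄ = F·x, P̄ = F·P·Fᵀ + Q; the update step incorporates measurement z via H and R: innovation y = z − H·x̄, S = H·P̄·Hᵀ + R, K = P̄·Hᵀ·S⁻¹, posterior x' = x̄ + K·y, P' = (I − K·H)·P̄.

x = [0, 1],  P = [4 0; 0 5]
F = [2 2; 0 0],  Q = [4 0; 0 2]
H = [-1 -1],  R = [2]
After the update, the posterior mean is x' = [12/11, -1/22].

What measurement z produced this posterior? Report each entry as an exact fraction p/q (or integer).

z = [-1]

x̄ = F·x = [2, 0]
P̄ = F·P·Fᵀ + Q = [40 0; 0 2]
S = H·P̄·Hᵀ + R = [44]
K = P̄·Hᵀ·S⁻¹ = [-10/11; -1/22]
x' − x̄ = [-10/11, -1/22] = K·y
y = (KᵀK)⁻¹·Kᵀ·(x' − x̄) = [1]
z = y + H·x̄ = [1] + [-2] = [-1]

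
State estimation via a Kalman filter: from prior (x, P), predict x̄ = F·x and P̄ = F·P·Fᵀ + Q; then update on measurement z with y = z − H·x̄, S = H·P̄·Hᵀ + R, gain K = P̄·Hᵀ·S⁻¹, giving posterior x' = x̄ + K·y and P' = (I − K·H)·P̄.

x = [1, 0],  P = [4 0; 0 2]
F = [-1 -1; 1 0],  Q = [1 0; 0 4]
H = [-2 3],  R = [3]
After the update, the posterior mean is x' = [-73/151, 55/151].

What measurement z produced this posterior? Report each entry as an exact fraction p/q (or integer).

x̄ = F·x = [-1, 1]
P̄ = F·P·Fᵀ + Q = [7 -4; -4 8]
S = H·P̄·Hᵀ + R = [151]
K = P̄·Hᵀ·S⁻¹ = [-26/151; 32/151]
x' − x̄ = [78/151, -96/151] = K·y
y = (KᵀK)⁻¹·Kᵀ·(x' − x̄) = [-3]
z = y + H·x̄ = [-3] + [5] = [2]

z = [2]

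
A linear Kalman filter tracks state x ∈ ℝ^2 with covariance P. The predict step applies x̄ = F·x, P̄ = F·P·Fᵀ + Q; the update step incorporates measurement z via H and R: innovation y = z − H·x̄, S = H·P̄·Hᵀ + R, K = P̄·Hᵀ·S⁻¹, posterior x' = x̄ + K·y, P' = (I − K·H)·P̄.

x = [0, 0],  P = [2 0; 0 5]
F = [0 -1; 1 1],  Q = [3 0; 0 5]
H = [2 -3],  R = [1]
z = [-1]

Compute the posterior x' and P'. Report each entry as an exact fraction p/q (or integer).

x̄ = F·x = [0, 0]
P̄ = F·P·Fᵀ + Q = [8 -5; -5 12]
y = z − H·x̄ = [-1]
S = H·P̄·Hᵀ + R = [201]
K = P̄·Hᵀ·S⁻¹ = [31/201; -46/201]
x' = x̄ + K·y = [-31/201, 46/201]
P' = (I − K·H)·P̄ = [647/201 421/201; 421/201 296/201]

x' = [-31/201, 46/201]
P' = [647/201 421/201; 421/201 296/201]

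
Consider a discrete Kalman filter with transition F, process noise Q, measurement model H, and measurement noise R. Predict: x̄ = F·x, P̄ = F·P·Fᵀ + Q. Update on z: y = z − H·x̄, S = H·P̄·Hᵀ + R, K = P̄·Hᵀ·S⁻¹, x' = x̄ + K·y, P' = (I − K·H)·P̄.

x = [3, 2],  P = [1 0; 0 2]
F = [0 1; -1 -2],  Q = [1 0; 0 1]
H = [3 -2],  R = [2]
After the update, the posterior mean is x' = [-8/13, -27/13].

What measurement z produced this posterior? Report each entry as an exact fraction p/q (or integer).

z = [2]

x̄ = F·x = [2, -7]
P̄ = F·P·Fᵀ + Q = [3 -4; -4 10]
S = H·P̄·Hᵀ + R = [117]
K = P̄·Hᵀ·S⁻¹ = [17/117; -32/117]
x' − x̄ = [-34/13, 64/13] = K·y
y = (KᵀK)⁻¹·Kᵀ·(x' − x̄) = [-18]
z = y + H·x̄ = [-18] + [20] = [2]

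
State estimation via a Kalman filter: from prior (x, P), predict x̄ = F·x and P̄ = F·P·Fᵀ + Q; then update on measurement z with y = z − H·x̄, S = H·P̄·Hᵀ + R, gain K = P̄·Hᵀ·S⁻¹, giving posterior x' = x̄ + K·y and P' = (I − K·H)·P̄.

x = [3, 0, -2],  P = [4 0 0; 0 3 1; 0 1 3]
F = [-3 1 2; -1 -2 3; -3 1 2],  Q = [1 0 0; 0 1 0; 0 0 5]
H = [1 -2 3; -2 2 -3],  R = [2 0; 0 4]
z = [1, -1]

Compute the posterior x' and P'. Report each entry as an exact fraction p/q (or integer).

x̄ = F·x = [-13, -9, -13]
P̄ = F·P·Fᵀ + Q = [56 23 55; 23 32 23; 55 23 60]
y = z − H·x̄ = [35, -48]
S = H·P̄·Hᵀ + R = [688 -861; -861 1096]
K = P̄·Hᵀ·S⁻¹ = [-7091/12727 -8253/12727; -13223/12727 -10980/12727; -2940/12727 -5143/12727]
x' = x̄ + K·y = [-17492/12727, -50308/12727, -21487/12727]
P' = (I − K·H)·P̄ = [47194/12727 70366/12727 26452/12727; 70366/12727 217528/12727 112748/12727; 26452/12727 112748/12727 64388/12727]

x' = [-17492/12727, -50308/12727, -21487/12727]
P' = [47194/12727 70366/12727 26452/12727; 70366/12727 217528/12727 112748/12727; 26452/12727 112748/12727 64388/12727]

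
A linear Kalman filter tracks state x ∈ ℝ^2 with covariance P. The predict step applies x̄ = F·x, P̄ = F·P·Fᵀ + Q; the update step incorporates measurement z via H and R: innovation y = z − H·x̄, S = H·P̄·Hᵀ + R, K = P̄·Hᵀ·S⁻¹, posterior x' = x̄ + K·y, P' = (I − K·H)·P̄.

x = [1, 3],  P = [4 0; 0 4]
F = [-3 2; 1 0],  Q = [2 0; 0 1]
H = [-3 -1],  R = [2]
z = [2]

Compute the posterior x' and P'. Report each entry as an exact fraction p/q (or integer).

x̄ = F·x = [3, 1]
P̄ = F·P·Fᵀ + Q = [54 -12; -12 5]
y = z − H·x̄ = [12]
S = H·P̄·Hᵀ + R = [421]
K = P̄·Hᵀ·S⁻¹ = [-150/421; 31/421]
x' = x̄ + K·y = [-537/421, 793/421]
P' = (I − K·H)·P̄ = [234/421 -402/421; -402/421 1144/421]

x' = [-537/421, 793/421]
P' = [234/421 -402/421; -402/421 1144/421]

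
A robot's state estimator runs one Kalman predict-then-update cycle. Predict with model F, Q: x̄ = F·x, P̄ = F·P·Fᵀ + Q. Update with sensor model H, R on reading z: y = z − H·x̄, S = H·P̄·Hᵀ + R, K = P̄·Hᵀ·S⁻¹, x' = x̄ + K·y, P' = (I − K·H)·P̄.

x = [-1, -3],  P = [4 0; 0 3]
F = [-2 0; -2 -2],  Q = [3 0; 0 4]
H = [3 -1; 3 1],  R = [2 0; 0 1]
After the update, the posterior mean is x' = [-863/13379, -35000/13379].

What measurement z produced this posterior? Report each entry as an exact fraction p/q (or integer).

z = [3, -3]

x̄ = F·x = [2, 8]
P̄ = F·P·Fᵀ + Q = [19 16; 16 32]
S = H·P̄·Hᵀ + R = [109 139; 139 300]
K = P̄·Hᵀ·S⁻¹ = [2153/13379 2258/13379; -6320/13379 6496/13379]
x' − x̄ = [-27621/13379, -142032/13379] = K·y
y = (KᵀK)⁻¹·Kᵀ·(x' − x̄) = [5, -17]
z = y + H·x̄ = [5, -17] + [-2, 14] = [3, -3]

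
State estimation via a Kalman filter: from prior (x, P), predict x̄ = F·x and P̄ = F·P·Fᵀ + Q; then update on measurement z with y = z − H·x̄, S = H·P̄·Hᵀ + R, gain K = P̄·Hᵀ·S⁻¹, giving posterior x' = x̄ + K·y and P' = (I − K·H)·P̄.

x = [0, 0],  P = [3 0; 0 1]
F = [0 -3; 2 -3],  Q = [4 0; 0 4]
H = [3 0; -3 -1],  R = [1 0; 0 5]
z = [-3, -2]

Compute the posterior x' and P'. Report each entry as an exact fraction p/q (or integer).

x' = [-895/994, 10679/2982]
P' = [103/994 -229/994; -229/994 13301/2982]

x̄ = F·x = [0, 0]
P̄ = F·P·Fᵀ + Q = [13 9; 9 25]
y = z − H·x̄ = [-3, -2]
S = H·P̄·Hᵀ + R = [118 -144; -144 201]
K = P̄·Hᵀ·S⁻¹ = [309/994 -8/497; -687/994 -1124/1491]
x' = x̄ + K·y = [-895/994, 10679/2982]
P' = (I − K·H)·P̄ = [103/994 -229/994; -229/994 13301/2982]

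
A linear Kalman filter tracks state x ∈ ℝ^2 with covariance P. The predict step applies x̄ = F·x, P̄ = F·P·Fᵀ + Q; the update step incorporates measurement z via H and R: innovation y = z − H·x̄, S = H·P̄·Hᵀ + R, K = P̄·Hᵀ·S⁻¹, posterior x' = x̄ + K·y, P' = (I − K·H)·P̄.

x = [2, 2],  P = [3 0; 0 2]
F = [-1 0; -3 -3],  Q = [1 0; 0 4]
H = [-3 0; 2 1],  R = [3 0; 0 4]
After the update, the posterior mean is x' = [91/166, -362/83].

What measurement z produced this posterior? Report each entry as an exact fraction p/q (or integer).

x̄ = F·x = [-2, -12]
P̄ = F·P·Fᵀ + Q = [4 9; 9 49]
S = H·P̄·Hᵀ + R = [39 -51; -51 105]
K = P̄·Hᵀ·S⁻¹ = [-131/498 17/498; 97/249 206/249]
x' − x̄ = [423/166, 634/83] = K·y
y = (KᵀK)⁻¹·Kᵀ·(x' − x̄) = [-8, 13]
z = y + H·x̄ = [-8, 13] + [6, -16] = [-2, -3]

z = [-2, -3]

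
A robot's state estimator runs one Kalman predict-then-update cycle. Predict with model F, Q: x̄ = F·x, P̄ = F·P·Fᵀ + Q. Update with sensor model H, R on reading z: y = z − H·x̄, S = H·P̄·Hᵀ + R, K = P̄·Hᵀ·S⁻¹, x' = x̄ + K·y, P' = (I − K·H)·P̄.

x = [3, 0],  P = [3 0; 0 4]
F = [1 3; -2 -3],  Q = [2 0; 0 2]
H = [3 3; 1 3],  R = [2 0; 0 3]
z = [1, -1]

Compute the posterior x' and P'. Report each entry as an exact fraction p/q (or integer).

x' = [9845/10969, -7158/10969]
P' = [13116/10969 -9690/10969; -9690/10969 8594/10969]

x̄ = F·x = [3, -6]
P̄ = F·P·Fᵀ + Q = [41 -42; -42 50]
y = z − H·x̄ = [10, 14]
S = H·P̄·Hᵀ + R = [65 69; 69 242]
K = P̄·Hᵀ·S⁻¹ = [5139/10969 -5318/10969; -1644/10969 5364/10969]
x' = x̄ + K·y = [9845/10969, -7158/10969]
P' = (I − K·H)·P̄ = [13116/10969 -9690/10969; -9690/10969 8594/10969]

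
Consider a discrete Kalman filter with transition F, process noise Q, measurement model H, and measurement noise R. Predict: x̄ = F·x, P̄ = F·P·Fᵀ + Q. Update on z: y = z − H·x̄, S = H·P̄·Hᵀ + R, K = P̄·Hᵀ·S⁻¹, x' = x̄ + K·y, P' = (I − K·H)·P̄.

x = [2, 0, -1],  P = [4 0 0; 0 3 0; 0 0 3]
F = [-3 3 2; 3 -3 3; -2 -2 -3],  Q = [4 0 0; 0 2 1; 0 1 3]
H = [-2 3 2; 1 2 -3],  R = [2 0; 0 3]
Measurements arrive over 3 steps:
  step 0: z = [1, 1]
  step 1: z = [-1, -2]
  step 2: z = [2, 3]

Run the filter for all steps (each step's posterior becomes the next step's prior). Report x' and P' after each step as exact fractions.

step 0: x̄ = F·x = [-8, 3, -1]
step 0: P̄ = F·P·Fᵀ + Q = [79 -45 -12; -45 92 -32; -12 -32 58]
step 0: y = z − H·x̄ = [-22, 0]
step 0: S = H·P̄·Hᵀ + R = [1630 155; 155 1248]
step 0: K = P̄·Hᵀ·S⁻¹ = [-399491/2010215 17977/402043; 340471/2010215 67248/402043; 93662/2010215 -82864/402043]
step 0: x' = x̄ + K·y = [-7292918/2010215, -1459717/2010215, -4070779/2010215]
step 0: P' = (I − K·H)·P̄ = [29921213/2010215 9063632/2010215 15926274/2010215; 9063632/2010215 3101138/2010215 4752396/2010215; 15926274/2010215 4752396/2010215 8891342/2010215]
step 1: x̄ = F·x = [1871609/402043, -5942388/402043, 29717607/2010215]
step 1: P̄ = F·P·Fᵀ + Q = [8715095/402043 -22845873/402043 25084524/402043; -22845873/402043 83845619/402043 -92713847/402043; 25084524/402043 -92713847/402043 538795223/2010215]
step 1: y = z − H·x̄ = [46406481/2010215, 135198226/2010215]
step 1: S = H·P̄·Hᵀ + R = [911096677/2010215 2630902782/2010215; 2630902782/2010215 10929053147/2010215]
step 1: K = P̄·Hᵀ·S⁻¹ = [-238730075267/1510174064293 -20071294183/1510174064293; 271216383817/1510174064293 226952445268/1510174064293; 98603328007/1510174064293 -357869059303/1510174064293]
step 1: x' = x̄ + K·y = [169161399360/1510174064293, -796151276725/1510174064293, 532943418436/1510174064293]
step 1: P' = (I − K·H)·P̄ = [5876146846973/1510174064293 1688598397784/1510174064293 3104519175030/1510174064293; 1688598397784/1510174064293 749492812742/1510174064293 835575562488/1510174064293; 3104519175030/1510174064293 835575562488/1510174064293 1949759159305/1510174064293]
step 2: x̄ = F·x = [-1830051191383/1510174064293, 4494768283563/1510174064293, -344850500578/1510174064293]
step 2: P̄ = F·P·Fᵀ + Q = [15848395321211/1510174064293 -24344261659119/1510174064293 23721482812362/1510174064293; -24344261659119/1510174064293 90645151365410/1510174064293 -90858643512824/1510174064293; 23721482812362/1510174064293 -90858643512824/1510174064293 109370837297972/1510174064293]
step 2: y = z − H·x̄ = [-13434358103713/1510174064293, -3663514684598/1510174064293]
step 2: S = H·P̄·Hᵀ + R = [331759196150652/1510174064293 524358435484341/1510174064293; 524358435484341/1510174064293 2217894837300718/1510174064293]
step 2: K = P̄·Hᵀ·S⁻¹ = [-48020954197912249/305166967439435235 -328568267441733/33907440826603915; 54865835931981419/305166967439435235 5125308313563848/33907440826603915; 20045880786532522/305166967439435235 -7958268689400356/33907440826603915]
step 2: x' = x̄ + K·y = [64557428976315466/305166967439435235, 308294089699876654/305166967439435235, -74258601875887768/305166967439435235]
step 2: P' = (I − K·H)·P̄ = [1177278616353885353/305166967439435235 338711234906631872/305166967439435235 621190809796025296/305166967439435235; 338711234906631872/305166967439435235 150831277242374138/305166967439435235 167330154975052084/305166967439435235; 621190809796025296/305166967439435235 167330154975052084/305166967439435235 390241458119979692/305166967439435235]

step 0: x' = [-7292918/2010215, -1459717/2010215, -4070779/2010215], P' = [29921213/2010215 9063632/2010215 15926274/2010215; 9063632/2010215 3101138/2010215 4752396/2010215; 15926274/2010215 4752396/2010215 8891342/2010215]
step 1: x' = [169161399360/1510174064293, -796151276725/1510174064293, 532943418436/1510174064293], P' = [5876146846973/1510174064293 1688598397784/1510174064293 3104519175030/1510174064293; 1688598397784/1510174064293 749492812742/1510174064293 835575562488/1510174064293; 3104519175030/1510174064293 835575562488/1510174064293 1949759159305/1510174064293]
step 2: x' = [64557428976315466/305166967439435235, 308294089699876654/305166967439435235, -74258601875887768/305166967439435235], P' = [1177278616353885353/305166967439435235 338711234906631872/305166967439435235 621190809796025296/305166967439435235; 338711234906631872/305166967439435235 150831277242374138/305166967439435235 167330154975052084/305166967439435235; 621190809796025296/305166967439435235 167330154975052084/305166967439435235 390241458119979692/305166967439435235]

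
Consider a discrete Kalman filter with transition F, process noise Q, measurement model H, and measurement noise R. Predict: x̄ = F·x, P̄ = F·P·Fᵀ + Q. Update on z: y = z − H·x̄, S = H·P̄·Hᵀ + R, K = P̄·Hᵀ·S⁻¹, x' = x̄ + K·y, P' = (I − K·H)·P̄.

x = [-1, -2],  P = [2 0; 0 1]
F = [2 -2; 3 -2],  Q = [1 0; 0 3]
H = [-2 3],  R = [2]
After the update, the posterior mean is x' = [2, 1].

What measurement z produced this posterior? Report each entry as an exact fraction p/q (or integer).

z = [-1]

x̄ = F·x = [2, 1]
P̄ = F·P·Fᵀ + Q = [13 16; 16 25]
S = H·P̄·Hᵀ + R = [87]
K = P̄·Hᵀ·S⁻¹ = [22/87; 43/87]
x' − x̄ = [0, 0] = K·y
y = (KᵀK)⁻¹·Kᵀ·(x' − x̄) = [0]
z = y + H·x̄ = [0] + [-1] = [-1]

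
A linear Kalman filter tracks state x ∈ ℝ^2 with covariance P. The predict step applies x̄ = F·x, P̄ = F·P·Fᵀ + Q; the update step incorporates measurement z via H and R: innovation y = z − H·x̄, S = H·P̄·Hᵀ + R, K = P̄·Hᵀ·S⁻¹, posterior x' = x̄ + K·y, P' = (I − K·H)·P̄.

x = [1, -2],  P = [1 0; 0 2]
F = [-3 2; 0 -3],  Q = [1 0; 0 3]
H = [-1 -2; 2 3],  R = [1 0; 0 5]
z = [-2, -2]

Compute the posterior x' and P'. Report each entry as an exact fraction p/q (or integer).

x̄ = F·x = [-7, 6]
P̄ = F·P·Fᵀ + Q = [18 -12; -12 21]
y = z − H·x̄ = [3, -6]
S = H·P̄·Hᵀ + R = [55 -78; -78 122]
K = P̄·Hᵀ·S⁻¹ = [366/313 234/313; -309/313 -195/626]
x' = x̄ + K·y = [-2497/313, 1536/313]
P' = (I − K·H)·P̄ = [3438/313 -1902/313; -1902/313 2211/626]

x' = [-2497/313, 1536/313]
P' = [3438/313 -1902/313; -1902/313 2211/626]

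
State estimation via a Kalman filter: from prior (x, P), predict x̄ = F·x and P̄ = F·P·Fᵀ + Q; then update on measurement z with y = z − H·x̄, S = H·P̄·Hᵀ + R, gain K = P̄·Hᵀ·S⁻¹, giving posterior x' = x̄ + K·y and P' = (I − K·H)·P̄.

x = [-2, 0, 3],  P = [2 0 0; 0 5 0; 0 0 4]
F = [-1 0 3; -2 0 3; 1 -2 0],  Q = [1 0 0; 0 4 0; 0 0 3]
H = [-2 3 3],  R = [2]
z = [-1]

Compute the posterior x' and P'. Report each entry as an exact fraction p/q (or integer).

x' = [2725/287, 3107/287, -1378/287]
P' = [9897/287 9608/287 -2986/287; 9608/287 11072/287 -4632/287; -2986/287 -4632/287 2686/287]

x̄ = F·x = [11, 13, -2]
P̄ = F·P·Fᵀ + Q = [39 40 -2; 40 48 -4; -2 -4 25]
y = z − H·x̄ = [-12]
S = H·P̄·Hᵀ + R = [287]
K = P̄·Hᵀ·S⁻¹ = [36/287; 52/287; 67/287]
x' = x̄ + K·y = [2725/287, 3107/287, -1378/287]
P' = (I − K·H)·P̄ = [9897/287 9608/287 -2986/287; 9608/287 11072/287 -4632/287; -2986/287 -4632/287 2686/287]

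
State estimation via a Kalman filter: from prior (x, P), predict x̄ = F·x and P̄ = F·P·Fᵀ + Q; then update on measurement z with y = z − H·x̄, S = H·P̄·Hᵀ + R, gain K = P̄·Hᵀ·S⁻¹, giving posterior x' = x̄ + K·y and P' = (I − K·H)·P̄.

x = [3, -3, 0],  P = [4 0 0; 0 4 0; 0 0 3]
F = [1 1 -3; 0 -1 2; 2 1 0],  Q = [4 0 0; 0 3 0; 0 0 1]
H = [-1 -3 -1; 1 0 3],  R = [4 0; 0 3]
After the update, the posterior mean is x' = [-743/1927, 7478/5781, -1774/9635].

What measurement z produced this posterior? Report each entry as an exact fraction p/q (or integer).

x̄ = F·x = [0, 3, 3]
P̄ = F·P·Fᵀ + Q = [39 -22 12; -22 19 -4; 12 -4 21]
S = H·P̄·Hᵀ + R = [103 -48; -48 303]
K = P̄·Hᵀ·S⁻¹ = [543/1927 563/1927; -735/1927 -998/5781; -921/9635 2239/9635]
x' − x̄ = [-743/1927, -9865/5781, -30679/9635] = K·y
y = (KᵀK)⁻¹·Kᵀ·(x' − x̄) = [9, -10]
z = y + H·x̄ = [9, -10] + [-12, 9] = [-3, -1]

z = [-3, -1]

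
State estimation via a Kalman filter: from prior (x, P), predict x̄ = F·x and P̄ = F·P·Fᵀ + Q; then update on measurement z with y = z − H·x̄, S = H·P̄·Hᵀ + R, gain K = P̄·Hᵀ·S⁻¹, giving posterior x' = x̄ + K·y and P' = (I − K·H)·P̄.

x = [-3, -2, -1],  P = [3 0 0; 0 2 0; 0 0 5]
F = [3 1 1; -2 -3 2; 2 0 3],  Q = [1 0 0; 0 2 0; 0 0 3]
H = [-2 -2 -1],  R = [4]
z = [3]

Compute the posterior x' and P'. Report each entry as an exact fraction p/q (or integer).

x' = [-883/84, 1495/126, -81/14]
P' = [1335/56 -2351/84 249/28; -2351/84 4343/126 -171/14; 249/28 -171/14 111/14]

x̄ = F·x = [-12, 10, -9]
P̄ = F·P·Fᵀ + Q = [35 -14 33; -14 52 18; 33 18 60]
y = z − H·x̄ = [-10]
S = H·P̄·Hᵀ + R = [504]
K = P̄·Hᵀ·S⁻¹ = [-25/168; -47/252; -9/28]
x' = x̄ + K·y = [-883/84, 1495/126, -81/14]
P' = (I − K·H)·P̄ = [1335/56 -2351/84 249/28; -2351/84 4343/126 -171/14; 249/28 -171/14 111/14]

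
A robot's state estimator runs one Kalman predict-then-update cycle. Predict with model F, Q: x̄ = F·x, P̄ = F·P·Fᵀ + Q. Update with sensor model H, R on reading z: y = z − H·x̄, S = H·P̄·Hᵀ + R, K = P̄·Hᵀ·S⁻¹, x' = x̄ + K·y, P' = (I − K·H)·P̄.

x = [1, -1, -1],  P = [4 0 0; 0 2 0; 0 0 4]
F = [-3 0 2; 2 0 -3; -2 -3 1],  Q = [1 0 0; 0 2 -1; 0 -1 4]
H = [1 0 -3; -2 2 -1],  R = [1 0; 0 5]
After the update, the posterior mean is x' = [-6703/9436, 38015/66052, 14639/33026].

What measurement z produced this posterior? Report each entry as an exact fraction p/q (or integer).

x̄ = F·x = [-5, 5, 0]
P̄ = F·P·Fᵀ + Q = [53 -48 32; -48 54 -29; 32 -29 42]
S = H·P̄·Hᵀ + R = [240 258; 258 1103]
K = P̄·Hᵀ·S⁻¹ = [1849/28308 -1073/4718; -5699/66052 7643/33026; -30685/99078 -1259/16513]
x' − x̄ = [40477/9436, -292245/66052, 14639/33026] = K·y
y = (KᵀK)⁻¹·Kᵀ·(x' − x̄) = [3, -18]
z = y + H·x̄ = [3, -18] + [-5, 20] = [-2, 2]

z = [-2, 2]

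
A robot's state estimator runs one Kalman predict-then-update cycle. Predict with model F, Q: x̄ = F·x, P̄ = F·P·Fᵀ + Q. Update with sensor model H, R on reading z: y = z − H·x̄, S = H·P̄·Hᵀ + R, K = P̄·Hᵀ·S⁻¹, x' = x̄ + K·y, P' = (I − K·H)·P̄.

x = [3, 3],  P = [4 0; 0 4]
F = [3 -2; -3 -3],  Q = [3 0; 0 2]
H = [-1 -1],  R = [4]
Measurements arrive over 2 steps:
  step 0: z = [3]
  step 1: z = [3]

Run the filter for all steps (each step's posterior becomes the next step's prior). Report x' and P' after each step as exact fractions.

step 0: x̄ = F·x = [3, -18]
step 0: P̄ = F·P·Fᵀ + Q = [55 -12; -12 74]
step 0: y = z − H·x̄ = [-12]
step 0: S = H·P̄·Hᵀ + R = [109]
step 0: K = P̄·Hᵀ·S⁻¹ = [-43/109; -62/109]
step 0: x' = x̄ + K·y = [843/109, -1218/109]
step 0: P' = (I − K·H)·P̄ = [4146/109 -3974/109; -3974/109 4222/109]
step 1: x̄ = F·x = [4965/109, 1125/109]
step 1: P̄ = F·P·Fᵀ + Q = [102217/109 -60/109; -60/109 3998/109]
step 1: y = z − H·x̄ = [6417/109]
step 1: S = H·P̄·Hᵀ + R = [106531/109]
step 1: K = P̄·Hᵀ·S⁻¹ = [-102157/106531; -3938/106531]
step 1: x' = x̄ + K·y = [-1161606/106531, 867681/106531]
step 1: P' = (I − K·H)·P̄ = [4158042/106531 -3749414/106531; -3749414/106531 3765166/106531]

step 0: x' = [843/109, -1218/109], P' = [4146/109 -3974/109; -3974/109 4222/109]
step 1: x' = [-1161606/106531, 867681/106531], P' = [4158042/106531 -3749414/106531; -3749414/106531 3765166/106531]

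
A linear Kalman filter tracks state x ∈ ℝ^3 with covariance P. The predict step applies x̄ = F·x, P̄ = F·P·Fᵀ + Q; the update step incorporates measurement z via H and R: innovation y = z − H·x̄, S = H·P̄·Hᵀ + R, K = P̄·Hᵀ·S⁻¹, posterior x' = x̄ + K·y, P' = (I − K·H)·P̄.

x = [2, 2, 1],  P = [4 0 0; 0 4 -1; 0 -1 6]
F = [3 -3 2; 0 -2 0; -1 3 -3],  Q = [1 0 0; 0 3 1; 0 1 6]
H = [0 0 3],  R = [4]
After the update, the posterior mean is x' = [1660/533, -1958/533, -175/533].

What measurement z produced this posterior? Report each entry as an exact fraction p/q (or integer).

z = [-1]

x̄ = F·x = [2, -4, 1]
P̄ = F·P·Fᵀ + Q = [109 28 -99; 28 19 -29; -99 -29 118]
S = H·P̄·Hᵀ + R = [1066]
K = P̄·Hᵀ·S⁻¹ = [-297/1066; -87/1066; 177/533]
x' − x̄ = [594/533, 174/533, -708/533] = K·y
y = (KᵀK)⁻¹·Kᵀ·(x' − x̄) = [-4]
z = y + H·x̄ = [-4] + [3] = [-1]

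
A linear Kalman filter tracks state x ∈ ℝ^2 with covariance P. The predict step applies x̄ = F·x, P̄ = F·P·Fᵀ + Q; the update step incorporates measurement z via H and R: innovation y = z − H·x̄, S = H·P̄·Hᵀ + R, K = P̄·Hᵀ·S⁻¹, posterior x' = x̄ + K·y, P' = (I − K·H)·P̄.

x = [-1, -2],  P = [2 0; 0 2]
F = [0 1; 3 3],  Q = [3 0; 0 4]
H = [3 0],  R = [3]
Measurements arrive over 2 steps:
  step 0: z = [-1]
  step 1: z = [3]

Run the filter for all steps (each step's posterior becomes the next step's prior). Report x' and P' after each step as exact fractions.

step 0: x' = [-7/16, -57/8], P' = [5/16 3/8; 3/8 133/4]
step 1: x' = [813/878, -249/878], P' = [145/439 807/878; 807/878 30431/878]

step 0: x̄ = F·x = [-2, -9]
step 0: P̄ = F·P·Fᵀ + Q = [5 6; 6 40]
step 0: y = z − H·x̄ = [5]
step 0: S = H·P̄·Hᵀ + R = [48]
step 0: K = P̄·Hᵀ·S⁻¹ = [5/16; 3/8]
step 0: x' = x̄ + K·y = [-7/16, -57/8]
step 0: P' = (I − K·H)·P̄ = [5/16 3/8; 3/8 133/4]
step 1: x̄ = F·x = [-57/8, -363/16]
step 1: P̄ = F·P·Fᵀ + Q = [145/4 807/8; 807/8 5005/16]
step 1: y = z − H·x̄ = [195/8]
step 1: S = H·P̄·Hᵀ + R = [1317/4]
step 1: K = P̄·Hᵀ·S⁻¹ = [145/439; 807/878]
step 1: x' = x̄ + K·y = [813/878, -249/878]
step 1: P' = (I − K·H)·P̄ = [145/439 807/878; 807/878 30431/878]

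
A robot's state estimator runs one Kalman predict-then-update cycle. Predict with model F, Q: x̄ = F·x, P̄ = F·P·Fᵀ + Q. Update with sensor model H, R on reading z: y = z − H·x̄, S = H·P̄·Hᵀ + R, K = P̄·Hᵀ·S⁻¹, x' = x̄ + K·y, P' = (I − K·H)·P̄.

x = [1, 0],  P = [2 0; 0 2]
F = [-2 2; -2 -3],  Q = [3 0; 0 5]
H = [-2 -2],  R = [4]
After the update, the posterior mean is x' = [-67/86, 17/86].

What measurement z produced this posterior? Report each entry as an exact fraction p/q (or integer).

x̄ = F·x = [-2, -2]
P̄ = F·P·Fᵀ + Q = [19 -4; -4 31]
S = H·P̄·Hᵀ + R = [172]
K = P̄·Hᵀ·S⁻¹ = [-15/86; -27/86]
x' − x̄ = [105/86, 189/86] = K·y
y = (KᵀK)⁻¹·Kᵀ·(x' − x̄) = [-7]
z = y + H·x̄ = [-7] + [8] = [1]

z = [1]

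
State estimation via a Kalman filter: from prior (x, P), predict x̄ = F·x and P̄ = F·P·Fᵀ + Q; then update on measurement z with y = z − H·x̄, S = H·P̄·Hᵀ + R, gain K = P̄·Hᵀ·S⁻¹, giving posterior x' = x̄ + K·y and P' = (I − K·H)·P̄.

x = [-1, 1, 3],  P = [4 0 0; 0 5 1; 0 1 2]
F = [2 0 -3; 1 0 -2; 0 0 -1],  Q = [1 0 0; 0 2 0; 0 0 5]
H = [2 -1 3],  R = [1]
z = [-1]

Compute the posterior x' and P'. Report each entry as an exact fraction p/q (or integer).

x̄ = F·x = [-11, -7, -3]
P̄ = F·P·Fᵀ + Q = [35 20 6; 20 14 4; 6 4 7]
y = z − H·x̄ = [23]
S = H·P̄·Hᵀ + R = [186]
K = P̄·Hᵀ·S⁻¹ = [34/93; 19/93; 29/186]
x' = x̄ + K·y = [-241/93, -214/93, 109/186]
P' = (I − K·H)·P̄ = [943/93 568/93 -428/93; 568/93 580/93 -179/93; -428/93 -179/93 461/186]

x' = [-241/93, -214/93, 109/186]
P' = [943/93 568/93 -428/93; 568/93 580/93 -179/93; -428/93 -179/93 461/186]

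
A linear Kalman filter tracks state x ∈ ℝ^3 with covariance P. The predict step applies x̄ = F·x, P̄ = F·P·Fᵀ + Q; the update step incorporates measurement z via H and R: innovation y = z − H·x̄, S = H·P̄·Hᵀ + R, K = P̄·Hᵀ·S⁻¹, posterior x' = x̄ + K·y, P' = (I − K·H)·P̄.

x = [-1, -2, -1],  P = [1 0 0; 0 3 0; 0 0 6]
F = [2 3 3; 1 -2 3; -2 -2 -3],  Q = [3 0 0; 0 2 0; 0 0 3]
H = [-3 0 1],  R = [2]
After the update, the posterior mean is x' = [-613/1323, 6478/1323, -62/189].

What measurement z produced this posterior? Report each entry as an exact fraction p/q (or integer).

z = [1]

x̄ = F·x = [-11, 0, 9]
P̄ = F·P·Fᵀ + Q = [88 38 -76; 38 69 -44; -76 -44 73]
S = H·P̄·Hᵀ + R = [1323]
K = P̄·Hᵀ·S⁻¹ = [-340/1323; -158/1323; 43/189]
x' − x̄ = [13940/1323, 6478/1323, -1763/189] = K·y
y = (KᵀK)⁻¹·Kᵀ·(x' − x̄) = [-41]
z = y + H·x̄ = [-41] + [42] = [1]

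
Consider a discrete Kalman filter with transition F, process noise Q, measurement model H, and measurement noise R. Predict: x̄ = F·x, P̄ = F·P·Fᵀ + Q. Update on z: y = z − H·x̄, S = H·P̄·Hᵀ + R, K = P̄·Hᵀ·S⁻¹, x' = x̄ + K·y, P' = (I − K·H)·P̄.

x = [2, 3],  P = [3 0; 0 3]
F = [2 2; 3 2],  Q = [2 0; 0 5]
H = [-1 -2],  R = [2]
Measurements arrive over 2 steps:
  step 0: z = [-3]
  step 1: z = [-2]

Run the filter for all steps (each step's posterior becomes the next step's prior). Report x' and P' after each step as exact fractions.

step 0: x' = [287/162, 115/162], P' = [257/81 -107/81; -107/81 83/81]
step 1: x' = [8881/5554, 1779/5554], P' = [6873/2777 -2868/2777; -2868/2777 2518/2777]

step 0: x̄ = F·x = [10, 12]
step 0: P̄ = F·P·Fᵀ + Q = [26 30; 30 44]
step 0: y = z − H·x̄ = [31]
step 0: S = H·P̄·Hᵀ + R = [324]
step 0: K = P̄·Hᵀ·S⁻¹ = [-43/162; -59/162]
step 0: x' = x̄ + K·y = [287/162, 115/162]
step 0: P' = (I − K·H)·P̄ = [257/81 -107/81; -107/81 83/81]
step 1: x̄ = F·x = [134/27, 1091/162]
step 1: P̄ = F·P·Fᵀ + Q = [74/9 268/27; 268/27 1766/81]
step 1: y = z − H·x̄ = [1331/81]
step 1: S = H·P̄·Hᵀ + R = [11108/81]
step 1: K = P̄·Hᵀ·S⁻¹ = [-1137/5554; -1084/2777]
step 1: x' = x̄ + K·y = [8881/5554, 1779/5554]
step 1: P' = (I − K·H)·P̄ = [6873/2777 -2868/2777; -2868/2777 2518/2777]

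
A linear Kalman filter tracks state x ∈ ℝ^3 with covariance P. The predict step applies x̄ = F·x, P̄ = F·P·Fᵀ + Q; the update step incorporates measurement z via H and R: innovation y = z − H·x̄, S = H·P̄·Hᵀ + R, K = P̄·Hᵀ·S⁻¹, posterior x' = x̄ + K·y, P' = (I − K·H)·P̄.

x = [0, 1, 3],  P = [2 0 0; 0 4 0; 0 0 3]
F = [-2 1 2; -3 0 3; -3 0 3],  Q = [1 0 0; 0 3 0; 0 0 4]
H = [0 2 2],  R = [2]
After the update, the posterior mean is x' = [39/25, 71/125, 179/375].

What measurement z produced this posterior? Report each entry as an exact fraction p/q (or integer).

z = [2]

x̄ = F·x = [7, 9, 9]
P̄ = F·P·Fᵀ + Q = [25 30 30; 30 48 45; 30 45 49]
S = H·P̄·Hᵀ + R = [750]
K = P̄·Hᵀ·S⁻¹ = [4/25; 31/125; 94/375]
x' − x̄ = [-136/25, -1054/125, -3196/375] = K·y
y = (KᵀK)⁻¹·Kᵀ·(x' − x̄) = [-34]
z = y + H·x̄ = [-34] + [36] = [2]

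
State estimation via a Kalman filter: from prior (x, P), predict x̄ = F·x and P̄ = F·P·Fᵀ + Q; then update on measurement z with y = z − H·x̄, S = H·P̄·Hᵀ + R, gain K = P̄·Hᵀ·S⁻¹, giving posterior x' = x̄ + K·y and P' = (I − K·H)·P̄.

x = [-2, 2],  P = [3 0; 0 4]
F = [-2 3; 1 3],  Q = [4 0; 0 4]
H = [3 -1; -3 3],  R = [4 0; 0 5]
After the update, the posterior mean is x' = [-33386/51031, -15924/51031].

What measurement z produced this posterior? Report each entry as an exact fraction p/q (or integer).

x̄ = F·x = [10, 4]
P̄ = F·P·Fᵀ + Q = [52 30; 30 43]
S = H·P̄·Hᵀ + R = [335 -237; -237 320]
K = P̄·Hᵀ·S⁻¹ = [24678/51031 7752/51031; 24283/51031 24204/51031]
x' − x̄ = [-543696/51031, -220048/51031] = K·y
y = (KᵀK)⁻¹·Kᵀ·(x' − x̄) = [-28, 19]
z = y + H·x̄ = [-28, 19] + [26, -18] = [-2, 1]

z = [-2, 1]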